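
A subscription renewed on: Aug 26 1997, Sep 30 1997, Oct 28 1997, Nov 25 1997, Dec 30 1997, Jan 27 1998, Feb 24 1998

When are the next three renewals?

Mar 31 1998, Apr 28 1998, May 26 1998

Every date is a Tuesday; gaps 35, 28, 28, 35, 28, 28 days.
Each is the last Tuesday of its month (at least one falls on the 29th or later, ruling out '4th Tuesday').
Last Tuesday of March 1998: Mar 31 1998.
Last Tuesday of April 1998: Apr 28 1998.
May 1998 ends with Tuesday May 26 1998.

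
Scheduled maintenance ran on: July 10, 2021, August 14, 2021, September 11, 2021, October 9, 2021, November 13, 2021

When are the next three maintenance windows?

These are Saturdays at 28- or 35-day spacing (35, 28, 28, 35).
The pattern: 2nd Saturday of the month.
2nd Saturday of December 2021: December 11, 2021.
January 2022 — 2nd Saturday is January 8, 2022.
February 2022 — 2nd Saturday is February 12, 2022.

December 11, 2021; January 8, 2022; February 12, 2022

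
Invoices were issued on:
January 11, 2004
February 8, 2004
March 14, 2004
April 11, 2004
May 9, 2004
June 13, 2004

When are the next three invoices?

Gaps: 28, 35, 28, 28, 35 days — a mix of 28 and 35. Every date is a Sunday.
Each is the 2nd Sunday of its month.
July 2004 — 2nd Sunday is July 11, 2004.
2nd Sunday of August 2004: August 8, 2004.
2nd Sunday of September 2004: September 12, 2004.

July 11, 2004; August 8, 2004; September 12, 2004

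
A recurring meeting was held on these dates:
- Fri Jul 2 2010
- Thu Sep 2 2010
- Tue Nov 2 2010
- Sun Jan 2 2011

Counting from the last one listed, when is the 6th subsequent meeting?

The day-of-month is always 2 (62, 61, 61 days between events).
So this recurs on the 2nd of every 2 months.
Next: March 2011 → Wed Mar 2 2011.
May 2011: Mon May 2 2011.
Next: July 2011 → Sat Jul 2 2011.
September 2011: Fri Sep 2 2011.
Next: November 2011 → Wed Nov 2 2011.
January 2012: Mon Jan 2 2012.

Mon Jan 2 2012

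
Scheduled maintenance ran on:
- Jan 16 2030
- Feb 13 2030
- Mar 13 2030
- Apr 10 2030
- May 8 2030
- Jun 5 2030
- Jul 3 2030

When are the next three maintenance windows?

The spacing is 28, 28, 28, 28, 28, 28 days — always 28 days.
Jul 3 2030 + 28 days = Jul 31 2030.
Jul 31 2030 + 28 days = Aug 28 2030.
Aug 28 2030 + 28 days = Sep 25 2030.

Jul 31 2030, Aug 28 2030, Sep 25 2030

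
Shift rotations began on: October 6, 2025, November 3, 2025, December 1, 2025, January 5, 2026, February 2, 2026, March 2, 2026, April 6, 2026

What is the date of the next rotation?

These are Mondays at 28- or 35-day spacing (28, 28, 35, 28, 28, 35).
The pattern: 1st Monday of the month.
May 2026 — 1st Monday is May 4, 2026.

May 4, 2026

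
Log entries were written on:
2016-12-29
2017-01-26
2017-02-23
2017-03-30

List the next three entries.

All Thursdays; the gaps (28, 28, 35) vary with month length.
This is the last Thursday of each month.
Last Thursday of April 2017: 2017-04-27.
Last Thursday of May 2017: 2017-05-25.
June 2017 ends with Thursday 2017-06-29.

2017-04-27, 2017-05-25, 2017-06-29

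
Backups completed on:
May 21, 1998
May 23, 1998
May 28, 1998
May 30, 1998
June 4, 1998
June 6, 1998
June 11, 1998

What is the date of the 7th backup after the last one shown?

Every event lands on a Thursday or Saturday (gaps cycle 2, 5, 2, 5, 2, 5).
So the schedule is: every Thursday and Saturday.
The following Saturday is June 13, 1998.
The following Thursday is June 18, 1998.
Next Saturday: June 20, 1998.
Next Thursday: June 25, 1998.
The following Saturday is June 27, 1998.
The following Thursday is July 2, 1998.
Next Saturday: July 4, 1998.

July 4, 1998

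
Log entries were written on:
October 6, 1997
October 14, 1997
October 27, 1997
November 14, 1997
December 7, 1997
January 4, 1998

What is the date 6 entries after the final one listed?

October 4, 1998

Intervals are 8, 13, 18, 23, 28 days — an arithmetic progression with common difference 5.
Next gap: 33 days. January 4, 1998 + 33 days = February 6, 1998.
Next gap: 38 days. February 6, 1998 + 38 days = March 16, 1998.
Next gap: 43 days. March 16, 1998 + 43 days = April 28, 1998.
Next gap: 48 days. April 28, 1998 + 48 days = June 15, 1998.
Next gap: 53 days. June 15, 1998 + 53 days = August 7, 1998.
Next gap: 58 days. August 7, 1998 + 58 days = October 4, 1998.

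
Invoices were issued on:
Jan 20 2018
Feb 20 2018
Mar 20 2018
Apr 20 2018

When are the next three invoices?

May 20 2018, Jun 20 2018, Jul 20 2018

Gaps: 31, 28, 31 days — not constant. Every event is on the 20th of the month.
Pattern: the 20th of each month.
Next: May 2018 → May 20 2018.
Next: June 2018 → Jun 20 2018.
July 2018: Jul 20 2018.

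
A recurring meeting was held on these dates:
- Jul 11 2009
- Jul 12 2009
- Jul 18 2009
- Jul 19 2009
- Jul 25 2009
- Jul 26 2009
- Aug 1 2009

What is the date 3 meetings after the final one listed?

Gaps: 1, 6, 1, 6, 1, 6 days — not constant, but cyclic with period 2.
The events fall on every Saturday and Sunday.
Next Sunday: Aug 2 2009.
The following Saturday is Aug 8 2009.
The following Sunday is Aug 9 2009.

Aug 9 2009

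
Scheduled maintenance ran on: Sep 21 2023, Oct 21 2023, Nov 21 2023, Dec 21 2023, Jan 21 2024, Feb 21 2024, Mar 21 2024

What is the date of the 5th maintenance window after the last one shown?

Each date is the 21st; the gaps (30, 31, 30, 31, 31, 29) track the month lengths.
The rule is the 21st of each month.
April 2024: Apr 21 2024.
Next: May 2024 → May 21 2024.
June 2024: Jun 21 2024.
July 2024: Jul 21 2024.
Next: August 2024 → Aug 21 2024.

Aug 21 2024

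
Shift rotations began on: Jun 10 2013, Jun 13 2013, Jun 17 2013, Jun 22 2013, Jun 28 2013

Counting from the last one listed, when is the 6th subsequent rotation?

Gaps: 3, 4, 5, 6 days — each gap is 1 larger than the previous one.
Next gap: 7 days. Jun 28 2013 + 7 days = Jul 5 2013.
Next gap: 8 days. Jul 5 2013 + 8 days = Jul 13 2013.
Next gap: 9 days. Jul 13 2013 + 9 days = Jul 22 2013.
Next gap: 10 days. Jul 22 2013 + 10 days = Aug 1 2013.
Next gap: 11 days. Aug 1 2013 + 11 days = Aug 12 2013.
Next gap: 12 days. Aug 12 2013 + 12 days = Aug 24 2013.

Aug 24 2013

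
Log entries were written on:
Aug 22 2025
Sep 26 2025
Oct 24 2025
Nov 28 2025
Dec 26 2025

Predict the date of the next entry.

Jan 23 2026

These are Fridays at 28- or 35-day spacing (35, 28, 35, 28).
The pattern: 4th Friday of the month.
January 2026 — 4th Friday is Jan 23 2026.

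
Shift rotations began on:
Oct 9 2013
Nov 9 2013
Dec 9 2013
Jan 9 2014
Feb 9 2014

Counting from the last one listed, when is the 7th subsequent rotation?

Sep 9 2014

Each date is the 9th; the gaps (31, 30, 31, 31) track the month lengths.
The rule is the 9th of each month.
Next: March 2014 → Mar 9 2014.
April 2014: Apr 9 2014.
Next: May 2014 → May 9 2014.
June 2014: Jun 9 2014.
Next: July 2014 → Jul 9 2014.
Next: August 2014 → Aug 9 2014.
Next: September 2014 → Sep 9 2014.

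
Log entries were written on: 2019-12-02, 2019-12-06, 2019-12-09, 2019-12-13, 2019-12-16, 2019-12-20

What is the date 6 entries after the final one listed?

Every event lands on a Monday or Friday (gaps cycle 4, 3, 4, 3, 4).
So the schedule is: every Monday and Friday.
Next Monday: 2019-12-23.
Next Friday: 2019-12-27.
The following Monday is 2019-12-30.
The following Friday is 2020-01-03.
The following Monday is 2020-01-06.
The following Friday is 2020-01-10.

2020-01-10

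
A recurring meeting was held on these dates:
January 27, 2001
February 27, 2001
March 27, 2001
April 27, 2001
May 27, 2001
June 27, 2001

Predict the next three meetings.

July 27, 2001; August 27, 2001; September 27, 2001

Each date is the 27th; the gaps (31, 28, 31, 30, 31) track the month lengths.
The rule is the 27th of each month.
July 2001: July 27, 2001.
Next: August 2001 → August 27, 2001.
September 2001: September 27, 2001.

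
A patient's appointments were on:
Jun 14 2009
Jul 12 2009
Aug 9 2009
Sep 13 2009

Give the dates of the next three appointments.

Oct 11 2009, Nov 8 2009, Dec 13 2009

Gaps: 28, 28, 35 days — a mix of 28 and 35. Every date is a Sunday.
Each is the 2nd Sunday of its month.
October 2009 — 2nd Sunday is Oct 11 2009.
November 2009 — 2nd Sunday is Nov 8 2009.
2nd Sunday of December 2009: Dec 13 2009.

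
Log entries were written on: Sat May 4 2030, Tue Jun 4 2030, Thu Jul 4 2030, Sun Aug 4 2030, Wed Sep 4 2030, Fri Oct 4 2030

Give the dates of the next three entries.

The day-of-month is always 4 (31, 30, 31, 31, 30 days between events).
So this recurs on the 4th of each month.
Next: November 2030 → Mon Nov 4 2030.
Next: December 2030 → Wed Dec 4 2030.
January 2031: Sat Jan 4 2031.

Mon Nov 4 2030, Wed Dec 4 2030, Sat Jan 4 2031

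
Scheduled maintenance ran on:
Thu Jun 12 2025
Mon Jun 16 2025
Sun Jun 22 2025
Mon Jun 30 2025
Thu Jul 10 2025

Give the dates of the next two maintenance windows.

Gaps: 4, 6, 8, 10 days — each gap is 2 larger than the previous one.
Next gap: 12 days. Thu Jul 10 2025 + 12 days = Tue Jul 22 2025.
Next gap: 14 days. Tue Jul 22 2025 + 14 days = Tue Aug 5 2025.

Tue Jul 22 2025, Tue Aug 5 2025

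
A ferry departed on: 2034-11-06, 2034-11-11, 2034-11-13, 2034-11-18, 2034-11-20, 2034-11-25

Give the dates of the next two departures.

Gaps: 5, 2, 5, 2, 5 days — not constant, but cyclic with period 2.
The events fall on every Monday and Saturday.
Next Monday: 2034-11-27.
The following Saturday is 2034-12-02.

2034-11-27, 2034-12-02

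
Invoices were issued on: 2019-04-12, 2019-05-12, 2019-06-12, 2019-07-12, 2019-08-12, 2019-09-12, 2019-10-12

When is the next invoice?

2019-11-12

Each date is the 12th; the gaps (30, 31, 30, 31, 31, 30) track the month lengths.
The rule is the 12th of each month.
November 2019: 2019-11-12.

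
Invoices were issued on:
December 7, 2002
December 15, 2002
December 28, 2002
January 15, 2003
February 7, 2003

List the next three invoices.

March 7, 2003; April 9, 2003; May 17, 2003

Intervals are 8, 13, 18, 23 days — an arithmetic progression with common difference 5.
Next gap: 28 days. February 7, 2003 + 28 days = March 7, 2003.
Next gap: 33 days. March 7, 2003 + 33 days = April 9, 2003.
Next gap: 38 days. April 9, 2003 + 38 days = May 17, 2003.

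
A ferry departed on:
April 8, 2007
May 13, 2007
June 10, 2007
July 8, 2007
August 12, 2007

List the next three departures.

September 9, 2007; October 14, 2007; November 11, 2007

These are Sundays at 28- or 35-day spacing (35, 28, 28, 35).
The pattern: 2nd Sunday of the month.
2nd Sunday of September 2007: September 9, 2007.
2nd Sunday of October 2007: October 14, 2007.
November 2007 — 2nd Sunday is November 11, 2007.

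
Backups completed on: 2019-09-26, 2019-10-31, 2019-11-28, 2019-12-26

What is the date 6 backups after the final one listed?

2020-06-25

All Thursdays; the gaps (35, 28, 28) vary with month length.
This is the last Thursday of each month.
Last Thursday of January 2020: 2020-01-30.
February 2020 ends with Thursday 2020-02-27.
Last Thursday of March 2020: 2020-03-26.
Last Thursday of April 2020: 2020-04-30.
Last Thursday of May 2020: 2020-05-28.
Last Thursday of June 2020: 2020-06-25.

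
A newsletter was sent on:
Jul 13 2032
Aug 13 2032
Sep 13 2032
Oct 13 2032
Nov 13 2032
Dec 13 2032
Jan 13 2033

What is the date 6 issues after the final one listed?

Jul 13 2033

The day-of-month is always 13 (31, 31, 30, 31, 30, 31 days between events).
So this recurs on the 13th of each month.
February 2033: Feb 13 2033.
Next: March 2033 → Mar 13 2033.
April 2033: Apr 13 2033.
Next: May 2033 → May 13 2033.
Next: June 2033 → Jun 13 2033.
July 2033: Jul 13 2033.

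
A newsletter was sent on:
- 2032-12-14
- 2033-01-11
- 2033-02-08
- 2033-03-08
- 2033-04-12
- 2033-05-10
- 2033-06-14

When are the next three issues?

These are Tuesdays at 28- or 35-day spacing (28, 28, 28, 35, 28, 35).
The pattern: 2nd Tuesday of the month.
2nd Tuesday of July 2033: 2033-07-12.
2nd Tuesday of August 2033: 2033-08-09.
September 2033 — 2nd Tuesday is 2033-09-13.

2033-07-12, 2033-08-09, 2033-09-13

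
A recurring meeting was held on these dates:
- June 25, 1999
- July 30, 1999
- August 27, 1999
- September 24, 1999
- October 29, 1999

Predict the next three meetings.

Every date is a Friday; gaps 35, 28, 28, 35 days.
Each is the last Friday of its month (at least one falls on the 29th or later, ruling out '4th Friday').
Last Friday of November 1999: November 26, 1999.
December 1999 ends with Friday December 31, 1999.
January 2000 ends with Friday January 28, 2000.

November 26, 1999; December 31, 1999; January 28, 2000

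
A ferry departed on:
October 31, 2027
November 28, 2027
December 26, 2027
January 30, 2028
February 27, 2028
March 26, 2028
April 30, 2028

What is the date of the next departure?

All Sundays; the gaps (28, 28, 35, 28, 28, 35) vary with month length.
This is the last Sunday of each month.
Last Sunday of May 2028: May 28, 2028.

May 28, 2028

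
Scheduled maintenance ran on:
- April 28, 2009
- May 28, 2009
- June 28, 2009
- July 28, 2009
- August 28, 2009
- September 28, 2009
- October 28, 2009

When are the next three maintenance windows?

November 28, 2009; December 28, 2009; January 28, 2010

Each date is the 28th; the gaps (30, 31, 30, 31, 31, 30) track the month lengths.
The rule is the 28th of each month.
November 2009: November 28, 2009.
December 2009: December 28, 2009.
January 2010: January 28, 2010.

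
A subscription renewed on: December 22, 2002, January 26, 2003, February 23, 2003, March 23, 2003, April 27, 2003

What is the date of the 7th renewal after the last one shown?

November 23, 2003

All dates are Sundays, 35, 28, 28, 35 days apart.
Specifically, the 4th Sunday of each month.
May 2003 — 4th Sunday is May 25, 2003.
June 2003 — 4th Sunday is June 22, 2003.
4th Sunday of July 2003: July 27, 2003.
August 2003 — 4th Sunday is August 24, 2003.
September 2003 — 4th Sunday is September 28, 2003.
4th Sunday of October 2003: October 26, 2003.
November 2003 — 4th Sunday is November 23, 2003.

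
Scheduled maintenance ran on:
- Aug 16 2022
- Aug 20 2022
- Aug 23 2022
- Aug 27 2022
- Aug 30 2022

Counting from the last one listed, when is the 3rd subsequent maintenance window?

Every event lands on a Tuesday or Saturday (gaps cycle 4, 3, 4, 3).
So the schedule is: every Tuesday and Saturday.
The following Saturday is Sep 3 2022.
Next Tuesday: Sep 6 2022.
The following Saturday is Sep 10 2022.

Sep 10 2022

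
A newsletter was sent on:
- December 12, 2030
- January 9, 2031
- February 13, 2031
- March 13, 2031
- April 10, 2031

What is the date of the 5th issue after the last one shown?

September 11, 2031

These are Thursdays at 28- or 35-day spacing (28, 35, 28, 28).
The pattern: 2nd Thursday of the month.
2nd Thursday of May 2031: May 8, 2031.
2nd Thursday of June 2031: June 12, 2031.
2nd Thursday of July 2031: July 10, 2031.
2nd Thursday of August 2031: August 14, 2031.
September 2031 — 2nd Thursday is September 11, 2031.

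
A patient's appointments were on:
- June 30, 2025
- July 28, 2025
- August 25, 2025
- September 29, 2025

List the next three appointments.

All Mondays; the gaps (28, 28, 35) vary with month length.
This is the last Monday of each month.
Last Monday of October 2025: October 27, 2025.
Last Monday of November 2025: November 24, 2025.
Last Monday of December 2025: December 29, 2025.

October 27, 2025; November 24, 2025; December 29, 2025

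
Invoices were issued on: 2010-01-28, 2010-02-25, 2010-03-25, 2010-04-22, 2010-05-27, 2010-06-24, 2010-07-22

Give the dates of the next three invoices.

2010-08-26, 2010-09-23, 2010-10-28

All dates are Thursdays, 28, 28, 28, 35, 28, 28 days apart.
Specifically, the 4th Thursday of each month.
August 2010 — 4th Thursday is 2010-08-26.
4th Thursday of September 2010: 2010-09-23.
October 2010 — 4th Thursday is 2010-10-28.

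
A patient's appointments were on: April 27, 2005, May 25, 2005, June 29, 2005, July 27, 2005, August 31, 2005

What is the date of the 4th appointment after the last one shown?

Every date is a Wednesday; gaps 28, 35, 28, 35 days.
Each is the last Wednesday of its month (at least one falls on the 29th or later, ruling out '4th Wednesday').
Last Wednesday of September 2005: September 28, 2005.
October 2005 ends with Wednesday October 26, 2005.
Last Wednesday of November 2005: November 30, 2005.
December 2005 ends with Wednesday December 28, 2005.

December 28, 2005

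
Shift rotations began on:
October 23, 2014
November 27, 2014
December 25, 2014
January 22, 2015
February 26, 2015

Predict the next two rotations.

These are Thursdays at 28- or 35-day spacing (35, 28, 28, 35).
The pattern: 4th Thursday of the month.
4th Thursday of March 2015: March 26, 2015.
4th Thursday of April 2015: April 23, 2015.

March 26, 2015; April 23, 2015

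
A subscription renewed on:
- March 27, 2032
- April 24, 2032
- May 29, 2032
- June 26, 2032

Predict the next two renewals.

July 31, 2032; August 28, 2032

All Saturdays; the gaps (28, 35, 28) vary with month length.
This is the last Saturday of each month.
Last Saturday of July 2032: July 31, 2032.
Last Saturday of August 2032: August 28, 2032.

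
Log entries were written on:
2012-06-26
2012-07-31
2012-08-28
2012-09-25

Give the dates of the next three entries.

2012-10-30, 2012-11-27, 2012-12-25

These are Tuesdays with 35, 28, 28-day gaps.
Each is the final Tuesday of its month — 2012-07-31 is past the 28th, so '4th Tuesday' doesn't fit.
Last Tuesday of October 2012: 2012-10-30.
Last Tuesday of November 2012: 2012-11-27.
Last Tuesday of December 2012: 2012-12-25.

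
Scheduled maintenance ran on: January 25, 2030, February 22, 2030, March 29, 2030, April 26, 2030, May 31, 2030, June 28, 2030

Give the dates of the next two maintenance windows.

July 26, 2030; August 30, 2030

All Fridays; the gaps (28, 35, 28, 35, 28) vary with month length.
This is the last Friday of each month.
July 2030 ends with Friday July 26, 2030.
August 2030 ends with Friday August 30, 2030.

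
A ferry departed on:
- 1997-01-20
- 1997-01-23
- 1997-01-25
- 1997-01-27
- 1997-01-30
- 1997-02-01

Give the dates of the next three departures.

Every event lands on a Monday or Thursday or Saturday (gaps cycle 3, 2, 2, 3, 2).
So the schedule is: every Monday, Thursday and Saturday.
The following Monday is 1997-02-03.
Next Thursday: 1997-02-06.
The following Saturday is 1997-02-08.

1997-02-03, 1997-02-06, 1997-02-08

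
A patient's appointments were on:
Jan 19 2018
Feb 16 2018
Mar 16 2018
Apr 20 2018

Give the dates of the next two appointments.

May 18 2018, Jun 15 2018

These are Fridays at 28- or 35-day spacing (28, 28, 35).
The pattern: 3rd Friday of the month.
May 2018 — 3rd Friday is May 18 2018.
June 2018 — 3rd Friday is Jun 15 2018.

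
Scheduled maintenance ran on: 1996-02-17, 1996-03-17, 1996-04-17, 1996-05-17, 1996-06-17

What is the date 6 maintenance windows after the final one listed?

1996-12-17

The day-of-month is always 17 (29, 31, 30, 31 days between events).
So this recurs on the 17th of each month.
July 1996: 1996-07-17.
August 1996: 1996-08-17.
September 1996: 1996-09-17.
October 1996: 1996-10-17.
November 1996: 1996-11-17.
December 1996: 1996-12-17.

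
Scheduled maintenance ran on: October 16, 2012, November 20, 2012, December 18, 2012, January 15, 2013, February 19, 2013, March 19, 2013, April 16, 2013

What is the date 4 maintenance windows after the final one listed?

August 20, 2013

All dates are Tuesdays, 35, 28, 28, 35, 28, 28 days apart.
Specifically, the 3rd Tuesday of each month.
May 2013 — 3rd Tuesday is May 21, 2013.
June 2013 — 3rd Tuesday is June 18, 2013.
July 2013 — 3rd Tuesday is July 16, 2013.
August 2013 — 3rd Tuesday is August 20, 2013.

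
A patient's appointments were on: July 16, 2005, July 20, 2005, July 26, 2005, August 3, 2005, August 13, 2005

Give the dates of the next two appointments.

August 25, 2005; September 8, 2005

Gaps: 4, 6, 8, 10 days — each gap is 2 larger than the previous one.
Next gap: 12 days. August 13, 2005 + 12 days = August 25, 2005.
Next gap: 14 days. August 25, 2005 + 14 days = September 8, 2005.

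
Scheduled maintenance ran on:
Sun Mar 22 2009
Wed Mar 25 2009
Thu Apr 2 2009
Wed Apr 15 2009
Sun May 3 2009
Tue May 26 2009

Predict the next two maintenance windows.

The spacing grows by 5 each time: 3, 8, 13, 18, 23 days.
Next gap: 28 days. Tue May 26 2009 + 28 days = Tue Jun 23 2009.
Next gap: 33 days. Tue Jun 23 2009 + 33 days = Sun Jul 26 2009.

Tue Jun 23 2009, Sun Jul 26 2009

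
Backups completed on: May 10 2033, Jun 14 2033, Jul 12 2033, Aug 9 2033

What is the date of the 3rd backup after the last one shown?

Nov 8 2033

These are Tuesdays at 28- or 35-day spacing (35, 28, 28).
The pattern: 2nd Tuesday of the month.
2nd Tuesday of September 2033: Sep 13 2033.
2nd Tuesday of October 2033: Oct 11 2033.
2nd Tuesday of November 2033: Nov 8 2033.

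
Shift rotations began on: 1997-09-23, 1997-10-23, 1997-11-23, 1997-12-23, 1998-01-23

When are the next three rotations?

1998-02-23, 1998-03-23, 1998-04-23

Each date is the 23rd; the gaps (30, 31, 30, 31) track the month lengths.
The rule is the 23rd of each month.
Next: February 1998 → 1998-02-23.
March 1998: 1998-03-23.
Next: April 1998 → 1998-04-23.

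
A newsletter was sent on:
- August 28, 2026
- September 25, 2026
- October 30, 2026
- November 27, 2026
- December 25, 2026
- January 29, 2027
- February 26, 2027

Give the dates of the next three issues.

Every date is a Friday; gaps 28, 35, 28, 28, 35, 28 days.
Each is the last Friday of its month (at least one falls on the 29th or later, ruling out '4th Friday').
Last Friday of March 2027: March 26, 2027.
Last Friday of April 2027: April 30, 2027.
May 2027 ends with Friday May 28, 2027.

March 26, 2027; April 30, 2027; May 28, 2027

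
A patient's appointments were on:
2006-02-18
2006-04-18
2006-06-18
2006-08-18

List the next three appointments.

2006-10-18, 2006-12-18, 2007-02-18

Gaps: 59, 61, 61 days — not constant. Every event is on the 18th of the month.
Pattern: the 18th of every 2 months.
October 2006: 2006-10-18.
Next: December 2006 → 2006-12-18.
Next: February 2007 → 2007-02-18.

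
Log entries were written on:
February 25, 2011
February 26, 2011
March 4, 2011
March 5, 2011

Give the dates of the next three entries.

The gap pattern 1, 6, 1 repeats every 2 events.
These are the Fridays and Saturdays of each week.
Next Friday: March 11, 2011.
The following Saturday is March 12, 2011.
The following Friday is March 18, 2011.

March 11, 2011; March 12, 2011; March 18, 2011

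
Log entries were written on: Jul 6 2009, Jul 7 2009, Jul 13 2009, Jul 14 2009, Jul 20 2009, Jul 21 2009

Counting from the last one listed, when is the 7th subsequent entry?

Aug 17 2009

Gaps: 1, 6, 1, 6, 1 days — not constant, but cyclic with period 2.
The events fall on every Monday and Tuesday.
Next Monday: Jul 27 2009.
The following Tuesday is Jul 28 2009.
The following Monday is Aug 3 2009.
The following Tuesday is Aug 4 2009.
The following Monday is Aug 10 2009.
The following Tuesday is Aug 11 2009.
The following Monday is Aug 17 2009.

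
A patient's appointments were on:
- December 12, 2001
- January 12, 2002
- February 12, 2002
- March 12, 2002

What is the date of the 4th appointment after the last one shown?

Gaps: 31, 31, 28 days — not constant. Every event is on the 12th of the month.
Pattern: the 12th of each month.
Next: April 2002 → April 12, 2002.
Next: May 2002 → May 12, 2002.
June 2002: June 12, 2002.
July 2002: July 12, 2002.

July 12, 2002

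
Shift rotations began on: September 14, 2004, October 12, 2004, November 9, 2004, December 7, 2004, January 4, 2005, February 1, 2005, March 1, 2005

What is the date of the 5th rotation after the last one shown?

July 19, 2005

Every event comes 28 days after the last (28, 28, 28, 28, 28, 28).
March 1, 2005 + 28 days = March 29, 2005.
March 29, 2005 + 28 days = April 26, 2005.
April 26, 2005 + 28 days = May 24, 2005.
May 24, 2005 + 28 days = June 21, 2005.
June 21, 2005 + 28 days = July 19, 2005.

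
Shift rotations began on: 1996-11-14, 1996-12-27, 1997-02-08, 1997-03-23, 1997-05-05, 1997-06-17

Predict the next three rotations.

1997-07-30, 1997-09-11, 1997-10-24

The spacing is 43, 43, 43, 43, 43 days — always 43 days.
1997-06-17 + 43 days = 1997-07-30.
1997-07-30 + 43 days = 1997-09-11.
1997-09-11 + 43 days = 1997-10-24.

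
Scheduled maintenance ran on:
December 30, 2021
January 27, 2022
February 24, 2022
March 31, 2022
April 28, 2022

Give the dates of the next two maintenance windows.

May 26, 2022; June 30, 2022

These are Thursdays with 28, 28, 35, 28-day gaps.
Each is the final Thursday of its month — December 30, 2021 is past the 28th, so '4th Thursday' doesn't fit.
Last Thursday of May 2022: May 26, 2022.
June 2022 ends with Thursday June 30, 2022.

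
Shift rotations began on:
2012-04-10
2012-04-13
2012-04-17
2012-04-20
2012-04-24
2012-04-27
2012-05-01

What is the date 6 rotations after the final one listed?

2012-05-22

The gap pattern 3, 4, 3, 4, 3, 4 repeats every 2 events.
These are the Tuesdays and Fridays of each week.
The following Friday is 2012-05-04.
Next Tuesday: 2012-05-08.
The following Friday is 2012-05-11.
The following Tuesday is 2012-05-15.
The following Friday is 2012-05-18.
The following Tuesday is 2012-05-22.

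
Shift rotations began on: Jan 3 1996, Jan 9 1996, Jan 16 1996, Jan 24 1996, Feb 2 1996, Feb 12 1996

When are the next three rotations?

Intervals are 6, 7, 8, 9, 10 days — an arithmetic progression with common difference 1.
Next gap: 11 days. Feb 12 1996 + 11 days = Feb 23 1996.
Next gap: 12 days. Feb 23 1996 + 12 days = Mar 6 1996.
Next gap: 13 days. Mar 6 1996 + 13 days = Mar 19 1996.

Feb 23 1996, Mar 6 1996, Mar 19 1996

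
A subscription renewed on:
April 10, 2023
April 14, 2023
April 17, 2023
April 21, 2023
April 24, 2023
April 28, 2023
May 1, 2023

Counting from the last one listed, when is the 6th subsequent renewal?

May 22, 2023

Gaps: 4, 3, 4, 3, 4, 3 days — not constant, but cyclic with period 2.
The events fall on every Monday and Friday.
The following Friday is May 5, 2023.
Next Monday: May 8, 2023.
The following Friday is May 12, 2023.
Next Monday: May 15, 2023.
Next Friday: May 19, 2023.
Next Monday: May 22, 2023.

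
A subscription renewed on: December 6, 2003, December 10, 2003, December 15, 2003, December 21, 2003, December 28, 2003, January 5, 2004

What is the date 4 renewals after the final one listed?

Intervals are 4, 5, 6, 7, 8 days — an arithmetic progression with common difference 1.
Next gap: 9 days. January 5, 2004 + 9 days = January 14, 2004.
Next gap: 10 days. January 14, 2004 + 10 days = January 24, 2004.
Next gap: 11 days. January 24, 2004 + 11 days = February 4, 2004.
Next gap: 12 days. February 4, 2004 + 12 days = February 16, 2004.

February 16, 2004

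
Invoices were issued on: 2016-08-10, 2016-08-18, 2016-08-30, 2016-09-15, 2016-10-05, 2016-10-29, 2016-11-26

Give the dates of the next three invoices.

Intervals are 8, 12, 16, 20, 24, 28 days — an arithmetic progression with common difference 4.
Next gap: 32 days. 2016-11-26 + 32 days = 2016-12-28.
Next gap: 36 days. 2016-12-28 + 36 days = 2017-02-02.
Next gap: 40 days. 2017-02-02 + 40 days = 2017-03-14.

2016-12-28, 2017-02-02, 2017-03-14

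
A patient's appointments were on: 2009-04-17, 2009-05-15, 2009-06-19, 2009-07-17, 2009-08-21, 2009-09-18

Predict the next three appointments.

2009-10-16, 2009-11-20, 2009-12-18

These are Fridays at 28- or 35-day spacing (28, 35, 28, 35, 28).
The pattern: 3rd Friday of the month.
October 2009 — 3rd Friday is 2009-10-16.
November 2009 — 3rd Friday is 2009-11-20.
3rd Friday of December 2009: 2009-12-18.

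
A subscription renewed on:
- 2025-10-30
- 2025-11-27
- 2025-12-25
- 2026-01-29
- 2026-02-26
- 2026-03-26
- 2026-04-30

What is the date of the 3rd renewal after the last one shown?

2026-07-30

Every date is a Thursday; gaps 28, 28, 35, 28, 28, 35 days.
Each is the last Thursday of its month (at least one falls on the 29th or later, ruling out '4th Thursday').
May 2026 ends with Thursday 2026-05-28.
Last Thursday of June 2026: 2026-06-25.
July 2026 ends with Thursday 2026-07-30.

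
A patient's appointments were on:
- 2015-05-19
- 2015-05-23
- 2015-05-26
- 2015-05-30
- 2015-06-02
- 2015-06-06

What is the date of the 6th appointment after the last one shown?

Every event lands on a Tuesday or Saturday (gaps cycle 4, 3, 4, 3, 4).
So the schedule is: every Tuesday and Saturday.
The following Tuesday is 2015-06-09.
Next Saturday: 2015-06-13.
Next Tuesday: 2015-06-16.
Next Saturday: 2015-06-20.
Next Tuesday: 2015-06-23.
Next Saturday: 2015-06-27.

2015-06-27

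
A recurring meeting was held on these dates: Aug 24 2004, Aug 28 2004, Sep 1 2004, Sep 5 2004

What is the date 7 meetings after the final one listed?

Gaps between consecutive events: 4, 4, 4 days — a constant 4-day interval.
Sep 5 2004 + 4 days = Sep 9 2004.
Sep 9 2004 + 4 days = Sep 13 2004.
Sep 13 2004 + 4 days = Sep 17 2004.
Sep 17 2004 + 4 days = Sep 21 2004.
Sep 21 2004 + 4 days = Sep 25 2004.
Sep 25 2004 + 4 days = Sep 29 2004.
Sep 29 2004 + 4 days = Oct 3 2004.

Oct 3 2004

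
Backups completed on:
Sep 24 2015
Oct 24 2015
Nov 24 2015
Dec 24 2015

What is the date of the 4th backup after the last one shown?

Each date is the 24th; the gaps (30, 31, 30) track the month lengths.
The rule is the 24th of each month.
January 2016: Jan 24 2016.
February 2016: Feb 24 2016.
Next: March 2016 → Mar 24 2016.
Next: April 2016 → Apr 24 2016.

Apr 24 2016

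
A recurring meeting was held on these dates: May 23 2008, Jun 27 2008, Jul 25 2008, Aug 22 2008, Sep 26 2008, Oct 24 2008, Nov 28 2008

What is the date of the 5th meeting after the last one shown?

Apr 24 2009

These are Fridays at 28- or 35-day spacing (35, 28, 28, 35, 28, 35).
The pattern: 4th Friday of the month.
December 2008 — 4th Friday is Dec 26 2008.
January 2009 — 4th Friday is Jan 23 2009.
February 2009 — 4th Friday is Feb 27 2009.
4th Friday of March 2009: Mar 27 2009.
April 2009 — 4th Friday is Apr 24 2009.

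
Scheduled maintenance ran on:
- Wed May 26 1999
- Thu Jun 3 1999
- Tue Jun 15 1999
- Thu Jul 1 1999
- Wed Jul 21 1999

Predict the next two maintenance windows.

Sat Aug 14 1999, Sat Sep 11 1999

Gaps: 8, 12, 16, 20 days — each gap is 4 larger than the previous one.
Next gap: 24 days. Wed Jul 21 1999 + 24 days = Sat Aug 14 1999.
Next gap: 28 days. Sat Aug 14 1999 + 28 days = Sat Sep 11 1999.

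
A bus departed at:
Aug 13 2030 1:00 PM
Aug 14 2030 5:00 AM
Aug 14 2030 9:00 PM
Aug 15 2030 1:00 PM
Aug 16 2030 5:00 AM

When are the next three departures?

Spacing: 16, 16, 16, 16 h — constant 16 h.
Aug 16 2030 5:00 AM + 16 h = Aug 16 2030 9:00 PM.
Aug 16 2030 9:00 PM + 16 h = Aug 17 2030 1:00 PM.
Aug 17 2030 1:00 PM + 16 h = Aug 18 2030 5:00 AM.

Aug 16 2030 9:00 PM, Aug 17 2030 1:00 PM, Aug 18 2030 5:00 AM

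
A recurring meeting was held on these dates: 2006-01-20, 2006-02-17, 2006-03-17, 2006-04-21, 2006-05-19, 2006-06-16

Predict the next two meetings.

2006-07-21, 2006-08-18

All dates are Fridays, 28, 28, 35, 28, 28 days apart.
Specifically, the 3rd Friday of each month.
July 2006 — 3rd Friday is 2006-07-21.
3rd Friday of August 2006: 2006-08-18.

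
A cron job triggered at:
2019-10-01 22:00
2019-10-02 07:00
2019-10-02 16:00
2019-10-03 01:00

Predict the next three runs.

2019-10-03 10:00, 2019-10-03 19:00, 2019-10-04 04:00

The interval is a steady 9 hours (9, 9, 9).
2019-10-03 01:00 + 9 h = 2019-10-03 10:00.
2019-10-03 10:00 + 9 h = 2019-10-03 19:00.
2019-10-03 19:00 + 9 h = 2019-10-04 04:00.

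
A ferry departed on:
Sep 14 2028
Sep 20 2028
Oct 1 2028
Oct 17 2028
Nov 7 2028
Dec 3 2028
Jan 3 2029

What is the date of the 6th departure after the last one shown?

Gaps: 6, 11, 16, 21, 26, 31 days — each gap is 5 larger than the previous one.
Next gap: 36 days. Jan 3 2029 + 36 days = Feb 8 2029.
Next gap: 41 days. Feb 8 2029 + 41 days = Mar 21 2029.
Next gap: 46 days. Mar 21 2029 + 46 days = May 6 2029.
Next gap: 51 days. May 6 2029 + 51 days = Jun 26 2029.
Next gap: 56 days. Jun 26 2029 + 56 days = Aug 21 2029.
Next gap: 61 days. Aug 21 2029 + 61 days = Oct 21 2029.

Oct 21 2029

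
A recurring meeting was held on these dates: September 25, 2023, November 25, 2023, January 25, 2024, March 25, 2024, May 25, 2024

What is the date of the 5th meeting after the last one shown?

The day-of-month is always 25 (61, 61, 60, 61 days between events).
So this recurs on the 25th of every 2 months.
Next: July 2024 → July 25, 2024.
September 2024: September 25, 2024.
Next: November 2024 → November 25, 2024.
Next: January 2025 → January 25, 2025.
March 2025: March 25, 2025.

March 25, 2025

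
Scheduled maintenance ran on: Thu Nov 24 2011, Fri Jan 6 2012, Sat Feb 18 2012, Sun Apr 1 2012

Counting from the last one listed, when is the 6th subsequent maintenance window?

Sat Dec 15 2012

Every event comes 43 days after the last (43, 43, 43).
Sun Apr 1 2012 + 43 days = Mon May 14 2012.
Mon May 14 2012 + 43 days = Tue Jun 26 2012.
Tue Jun 26 2012 + 43 days = Wed Aug 8 2012.
Wed Aug 8 2012 + 43 days = Thu Sep 20 2012.
Thu Sep 20 2012 + 43 days = Fri Nov 2 2012.
Fri Nov 2 2012 + 43 days = Sat Dec 15 2012.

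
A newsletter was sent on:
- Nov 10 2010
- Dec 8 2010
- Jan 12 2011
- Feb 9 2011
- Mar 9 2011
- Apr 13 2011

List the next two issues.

Gaps: 28, 35, 28, 28, 35 days — a mix of 28 and 35. Every date is a Wednesday.
Each is the 2nd Wednesday of its month.
2nd Wednesday of May 2011: May 11 2011.
2nd Wednesday of June 2011: Jun 8 2011.

May 11 2011, Jun 8 2011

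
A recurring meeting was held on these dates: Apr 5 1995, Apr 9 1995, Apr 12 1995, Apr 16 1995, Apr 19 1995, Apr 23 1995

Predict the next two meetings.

Gaps: 4, 3, 4, 3, 4 days — not constant, but cyclic with period 2.
The events fall on every Wednesday and Sunday.
The following Wednesday is Apr 26 1995.
Next Sunday: Apr 30 1995.

Apr 26 1995, Apr 30 1995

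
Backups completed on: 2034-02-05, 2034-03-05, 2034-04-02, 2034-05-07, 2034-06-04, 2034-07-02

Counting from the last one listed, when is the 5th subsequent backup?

All dates are Sundays, 28, 28, 35, 28, 28 days apart.
Specifically, the 1st Sunday of each month.
1st Sunday of August 2034: 2034-08-06.
1st Sunday of September 2034: 2034-09-03.
October 2034 — 1st Sunday is 2034-10-01.
November 2034 — 1st Sunday is 2034-11-05.
1st Sunday of December 2034: 2034-12-03.

2034-12-03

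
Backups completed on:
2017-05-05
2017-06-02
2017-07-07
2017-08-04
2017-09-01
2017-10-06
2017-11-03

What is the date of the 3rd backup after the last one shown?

All dates are Fridays, 28, 35, 28, 28, 35, 28 days apart.
Specifically, the 1st Friday of each month.
1st Friday of December 2017: 2017-12-01.
January 2018 — 1st Friday is 2018-01-05.
February 2018 — 1st Friday is 2018-02-02.

2018-02-02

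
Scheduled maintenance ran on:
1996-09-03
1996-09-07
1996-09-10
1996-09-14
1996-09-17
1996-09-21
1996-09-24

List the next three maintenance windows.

Gaps: 4, 3, 4, 3, 4, 3 days — not constant, but cyclic with period 2.
The events fall on every Tuesday and Saturday.
Next Saturday: 1996-09-28.
The following Tuesday is 1996-10-01.
The following Saturday is 1996-10-05.

1996-09-28, 1996-10-01, 1996-10-05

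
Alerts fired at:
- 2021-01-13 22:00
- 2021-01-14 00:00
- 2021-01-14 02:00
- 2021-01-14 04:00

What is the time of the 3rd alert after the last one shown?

2021-01-14 10:00

Spacing: 2, 2, 2 h — constant 2 h.
2021-01-14 04:00 + 2 h = 2021-01-14 06:00.
2021-01-14 06:00 + 2 h = 2021-01-14 08:00.
2021-01-14 08:00 + 2 h = 2021-01-14 10:00.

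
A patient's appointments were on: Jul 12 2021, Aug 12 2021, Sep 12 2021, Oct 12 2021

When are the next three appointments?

The day-of-month is always 12 (31, 31, 30 days between events).
So this recurs on the 12th of each month.
Next: November 2021 → Nov 12 2021.
December 2021: Dec 12 2021.
January 2022: Jan 12 2022.

Nov 12 2021, Dec 12 2021, Jan 12 2022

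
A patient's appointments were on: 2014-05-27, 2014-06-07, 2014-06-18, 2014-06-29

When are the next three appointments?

The spacing is 11, 11, 11 days — always 11 days.
2014-06-29 + 11 days = 2014-07-10.
2014-07-10 + 11 days = 2014-07-21.
2014-07-21 + 11 days = 2014-08-01.

2014-07-10, 2014-07-21, 2014-08-01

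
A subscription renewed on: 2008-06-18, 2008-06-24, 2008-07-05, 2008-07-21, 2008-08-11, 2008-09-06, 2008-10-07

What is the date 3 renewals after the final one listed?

The spacing grows by 5 each time: 6, 11, 16, 21, 26, 31 days.
Next gap: 36 days. 2008-10-07 + 36 days = 2008-11-12.
Next gap: 41 days. 2008-11-12 + 41 days = 2008-12-23.
Next gap: 46 days. 2008-12-23 + 46 days = 2009-02-07.

2009-02-07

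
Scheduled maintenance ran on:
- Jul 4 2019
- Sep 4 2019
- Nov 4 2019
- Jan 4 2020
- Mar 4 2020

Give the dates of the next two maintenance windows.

Gaps: 62, 61, 61, 60 days — not constant. Every event is on the 4th of the month.
Pattern: the 4th of every 2 months.
May 2020: May 4 2020.
Next: July 2020 → Jul 4 2020.

May 4 2020, Jul 4 2020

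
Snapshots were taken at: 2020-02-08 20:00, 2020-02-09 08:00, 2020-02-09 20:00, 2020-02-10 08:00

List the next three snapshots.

The interval is a steady 12 hours (12, 12, 12).
2020-02-10 08:00 + 12 h = 2020-02-10 20:00.
2020-02-10 20:00 + 12 h = 2020-02-11 08:00.
2020-02-11 08:00 + 12 h = 2020-02-11 20:00.

2020-02-10 20:00, 2020-02-11 08:00, 2020-02-11 20:00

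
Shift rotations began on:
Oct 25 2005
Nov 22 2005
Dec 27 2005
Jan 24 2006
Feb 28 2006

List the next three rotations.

Gaps: 28, 35, 28, 35 days — a mix of 28 and 35. Every date is a Tuesday.
Each is the 4th Tuesday of its month.
4th Tuesday of March 2006: Mar 28 2006.
April 2006 — 4th Tuesday is Apr 25 2006.
4th Tuesday of May 2006: May 23 2006.

Mar 28 2006, Apr 25 2006, May 23 2006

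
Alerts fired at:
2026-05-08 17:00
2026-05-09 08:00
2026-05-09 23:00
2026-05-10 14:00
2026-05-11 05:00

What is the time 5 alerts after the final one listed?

The interval is a steady 15 hours (15, 15, 15, 15).
2026-05-11 05:00 + 15 h = 2026-05-11 20:00.
2026-05-11 20:00 + 15 h = 2026-05-12 11:00.
2026-05-12 11:00 + 15 h = 2026-05-13 02:00.
2026-05-13 02:00 + 15 h = 2026-05-13 17:00.
2026-05-13 17:00 + 15 h = 2026-05-14 08:00.

2026-05-14 08:00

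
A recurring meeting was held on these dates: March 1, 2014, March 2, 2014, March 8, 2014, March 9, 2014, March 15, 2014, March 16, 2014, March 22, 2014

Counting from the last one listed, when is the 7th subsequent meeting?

Every event lands on a Saturday or Sunday (gaps cycle 1, 6, 1, 6, 1, 6).
So the schedule is: every Saturday and Sunday.
Next Sunday: March 23, 2014.
Next Saturday: March 29, 2014.
The following Sunday is March 30, 2014.
Next Saturday: April 5, 2014.
The following Sunday is April 6, 2014.
Next Saturday: April 12, 2014.
The following Sunday is April 13, 2014.

April 13, 2014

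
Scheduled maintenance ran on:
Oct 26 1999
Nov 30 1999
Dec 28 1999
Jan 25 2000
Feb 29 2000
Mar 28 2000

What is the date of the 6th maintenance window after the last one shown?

Sep 26 2000

These are Tuesdays with 35, 28, 28, 35, 28-day gaps.
Each is the final Tuesday of its month — Nov 30 1999 is past the 28th, so '4th Tuesday' doesn't fit.
April 2000 ends with Tuesday Apr 25 2000.
Last Tuesday of May 2000: May 30 2000.
Last Tuesday of June 2000: Jun 27 2000.
July 2000 ends with Tuesday Jul 25 2000.
August 2000 ends with Tuesday Aug 29 2000.
September 2000 ends with Tuesday Sep 26 2000.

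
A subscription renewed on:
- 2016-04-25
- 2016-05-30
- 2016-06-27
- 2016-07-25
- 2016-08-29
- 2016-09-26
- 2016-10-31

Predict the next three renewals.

All Mondays; the gaps (35, 28, 28, 35, 28, 35) vary with month length.
This is the last Monday of each month.
November 2016 ends with Monday 2016-11-28.
Last Monday of December 2016: 2016-12-26.
January 2017 ends with Monday 2017-01-30.

2016-11-28, 2016-12-26, 2017-01-30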